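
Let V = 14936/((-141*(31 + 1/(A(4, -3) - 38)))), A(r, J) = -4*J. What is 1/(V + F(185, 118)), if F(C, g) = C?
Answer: 113505/20610089 ≈ 0.0055073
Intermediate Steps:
V = -388336/113505 (V = 14936/((-141*(31 + 1/(-4*(-3) - 38)))) = 14936/((-141*(31 + 1/(12 - 38)))) = 14936/((-141*(31 + 1/(-26)))) = 14936/((-141*(31 - 1/26))) = 14936/((-141*805/26)) = 14936/(-113505/26) = 14936*(-26/113505) = -388336/113505 ≈ -3.4213)
1/(V + F(185, 118)) = 1/(-388336/113505 + 185) = 1/(20610089/113505) = 113505/20610089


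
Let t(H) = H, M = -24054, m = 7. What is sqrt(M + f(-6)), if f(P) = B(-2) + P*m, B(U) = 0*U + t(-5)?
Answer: I*sqrt(24101) ≈ 155.24*I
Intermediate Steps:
B(U) = -5 (B(U) = 0*U - 5 = 0 - 5 = -5)
f(P) = -5 + 7*P (f(P) = -5 + P*7 = -5 + 7*P)
sqrt(M + f(-6)) = sqrt(-24054 + (-5 + 7*(-6))) = sqrt(-24054 + (-5 - 42)) = sqrt(-24054 - 47) = sqrt(-24101) = I*sqrt(24101)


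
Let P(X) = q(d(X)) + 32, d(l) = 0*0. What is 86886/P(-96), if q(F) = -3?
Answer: 86886/29 ≈ 2996.1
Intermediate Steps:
d(l) = 0
P(X) = 29 (P(X) = -3 + 32 = 29)
86886/P(-96) = 86886/29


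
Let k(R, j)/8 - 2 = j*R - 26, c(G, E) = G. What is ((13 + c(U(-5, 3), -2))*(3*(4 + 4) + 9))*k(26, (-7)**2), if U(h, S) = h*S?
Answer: -660000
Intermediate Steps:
U(h, S) = S*h
k(R, j) = -192 + 8*R*j (k(R, j) = 16 + 8*(j*R - 26) = 16 + 8*(R*j - 26) = 16 + 8*(-26 + R*j) = 16 + (-208 + 8*R*j) = -192 + 8*R*j)
((13 + c(U(-5, 3), -2))*(3*(4 + 4) + 9))*k(26, (-7)**2) = ((13 + 3*(-5))*(3*(4 + 4) + 9))*(-192 + 8*26*(-7)**2) = ((13 - 15)*(3*8 + 9))*(-192 + 8*26*49) = (-2*(24 + 9))*(-192 + 10192) = -2*33*10000 = -66*10000 = -660000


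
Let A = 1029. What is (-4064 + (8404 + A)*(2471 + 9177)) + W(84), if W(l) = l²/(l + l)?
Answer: 109871562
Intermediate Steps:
W(l) = l/2 (W(l) = l²/((2*l)) = (1/(2*l))*l² = l/2)
(-4064 + (8404 + A)*(2471 + 9177)) + W(84) = (-4064 + (8404 + 1029)*(2471 + 9177)) + (½)*84 = (-4064 + 9433*11648) + 42 = (-4064 + 109875584) + 42 = 109871520 + 42 = 109871562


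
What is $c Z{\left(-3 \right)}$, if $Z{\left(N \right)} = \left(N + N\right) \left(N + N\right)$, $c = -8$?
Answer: $-288$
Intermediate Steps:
$Z{\left(N \right)} = 4 N^{2}$ ($Z{\left(N \right)} = 2 N 2 N = 4 N^{2}$)
$c Z{\left(-3 \right)} = - 8 \cdot 4 \left(-3\right)^{2} = - 8 \cdot 4 \cdot 9 = \left(-8\right) 36 = -288$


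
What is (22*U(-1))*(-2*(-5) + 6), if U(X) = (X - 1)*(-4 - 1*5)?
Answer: 6336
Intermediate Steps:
U(X) = 9 - 9*X (U(X) = (-1 + X)*(-4 - 5) = (-1 + X)*(-9) = 9 - 9*X)
(22*U(-1))*(-2*(-5) + 6) = (22*(9 - 9*(-1)))*(-2*(-5) + 6) = (22*(9 + 9))*(10 + 6) = (22*18)*16 = 396*16 = 6336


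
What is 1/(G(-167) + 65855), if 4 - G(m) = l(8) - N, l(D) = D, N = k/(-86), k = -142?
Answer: 43/2831664 ≈ 1.5185e-5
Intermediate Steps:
N = 71/43 (N = -142/(-86) = -142*(-1/86) = 71/43 ≈ 1.6512)
G(m) = -101/43 (G(m) = 4 - (8 - 1*71/43) = 4 - (8 - 71/43) = 4 - 1*273/43 = 4 - 273/43 = -101/43)
1/(G(-167) + 65855) = 1/(-101/43 + 65855) = 1/(2831664/43) = 43/2831664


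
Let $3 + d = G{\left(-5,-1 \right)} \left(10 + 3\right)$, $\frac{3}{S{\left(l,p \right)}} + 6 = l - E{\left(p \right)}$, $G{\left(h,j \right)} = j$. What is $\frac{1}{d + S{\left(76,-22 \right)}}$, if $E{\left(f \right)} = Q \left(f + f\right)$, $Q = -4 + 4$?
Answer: $- \frac{70}{1117} \approx -0.062668$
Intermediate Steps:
$Q = 0$
$E{\left(f \right)} = 0$ ($E{\left(f \right)} = 0 \left(f + f\right) = 0 \cdot 2 f = 0$)
$S{\left(l,p \right)} = \frac{3}{-6 + l}$ ($S{\left(l,p \right)} = \frac{3}{-6 + \left(l - 0\right)} = \frac{3}{-6 + \left(l + 0\right)} = \frac{3}{-6 + l}$)
$d = -16$ ($d = -3 - \left(10 + 3\right) = -3 - 13 = -16$)
$\frac{1}{d + S{\left(76,-22 \right)}} = \frac{1}{-16 + \frac{3}{-6 + 76}} = \frac{1}{-16 + \frac{3}{70}} = \frac{1}{- \frac{1117}{70}} = - \frac{70}{1117}$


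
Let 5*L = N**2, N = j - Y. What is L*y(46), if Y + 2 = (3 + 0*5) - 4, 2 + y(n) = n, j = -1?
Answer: 176/5 ≈ 35.200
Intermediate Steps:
y(n) = -2 + n
Y = -3 (Y = -2 + ((3 + 0*5) - 4) = -2 + ((3 + 0) - 4) = -2 + (3 - 4) = -2 - 1 = -3)
N = 2 (N = -1 - 1*(-3) = -1 + 3 = 2)
L = 4/5 (L = (1/5)*2**2 = (1/5)*4 = 4/5 ≈ 0.80000)
L*y(46) = 4*(-2 + 46)/5 = (4/5)*44 = 176/5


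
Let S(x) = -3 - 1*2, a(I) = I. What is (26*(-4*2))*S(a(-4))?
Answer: 1040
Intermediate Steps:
S(x) = -5 (S(x) = -3 - 2 = -5)
(26*(-4*2))*S(a(-4)) = (26*(-4*2))*(-5) = (26*(-8))*(-5) = -208*(-5) = 1040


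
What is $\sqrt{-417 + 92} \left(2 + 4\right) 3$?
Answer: $90 i \sqrt{13} \approx 324.5 i$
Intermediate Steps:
$\sqrt{-417 + 92} \left(2 + 4\right) 3 = \sqrt{-325} \cdot 6 \cdot 3 = 5 i \sqrt{13} \cdot 18 = 90 i \sqrt{13}$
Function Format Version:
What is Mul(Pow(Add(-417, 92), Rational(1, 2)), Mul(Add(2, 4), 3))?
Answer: Mul(90, I, Pow(13, Rational(1, 2))) ≈ Mul(324.50, I)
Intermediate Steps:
Mul(Pow(Add(-417, 92), Rational(1, 2)), Mul(Add(2, 4), 3)) = Mul(Pow(-325, Rational(1, 2)), Mul(6, 3)) = Mul(Mul(5, I, Pow(13, Rational(1, 2))), 18) = Mul(90, I, Pow(13, Rational(1, 2)))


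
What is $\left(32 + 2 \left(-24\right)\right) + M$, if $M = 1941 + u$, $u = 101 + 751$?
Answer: $2777$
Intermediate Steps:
$u = 852$
$M = 2793$ ($M = 1941 + 852 = 2793$)
$\left(32 + 2 \left(-24\right)\right) + M = \left(32 + 2 \left(-24\right)\right) + 2793 = \left(32 - 48\right) + 2793 = -16 + 2793 = 2777$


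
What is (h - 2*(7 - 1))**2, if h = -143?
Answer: 24025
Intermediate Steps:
(h - 2*(7 - 1))**2 = (-143 - 2*(7 - 1))**2 = (-143 - 2*6)**2 = (-143 - 12)**2 = (-155)**2 = 24025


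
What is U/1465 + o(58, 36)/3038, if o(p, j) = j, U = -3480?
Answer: -1051950/445067 ≈ -2.3636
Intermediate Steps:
U/1465 + o(58, 36)/3038 = -3480/1465 + 36/3038 = -3480*1/1465 + 36*(1/3038) = -696/293 + 18/1519 = -1051950/445067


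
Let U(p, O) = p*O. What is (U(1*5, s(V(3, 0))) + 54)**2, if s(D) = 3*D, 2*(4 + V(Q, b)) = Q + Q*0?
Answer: 1089/4 ≈ 272.25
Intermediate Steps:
V(Q, b) = -4 + Q/2 (V(Q, b) = -4 + (Q + Q*0)/2 = -4 + (Q + 0)/2 = -4 + Q/2)
U(p, O) = O*p
(U(1*5, s(V(3, 0))) + 54)**2 = ((3*(-4 + (1/2)*3))*(1*5) + 54)**2 = ((3*(-4 + 3/2))*5 + 54)**2 = ((3*(-5/2))*5 + 54)**2 = (-15/2*5 + 54)**2 = (-75/2 + 54)**2 = (33/2)**2 = 1089/4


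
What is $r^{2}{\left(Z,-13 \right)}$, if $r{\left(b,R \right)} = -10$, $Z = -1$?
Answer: $100$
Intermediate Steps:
$r^{2}{\left(Z,-13 \right)} = \left(-10\right)^{2} = 100$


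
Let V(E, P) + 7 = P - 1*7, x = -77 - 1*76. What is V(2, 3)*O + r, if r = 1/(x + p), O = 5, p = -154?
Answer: -16886/307 ≈ -55.003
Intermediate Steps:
x = -153 (x = -77 - 76 = -153)
V(E, P) = -14 + P (V(E, P) = -7 + (P - 1*7) = -7 + (P - 7) = -7 + (-7 + P) = -14 + P)
r = -1/307 (r = 1/(-153 - 154) = 1/(-307) = -1/307 ≈ -0.0032573)
V(2, 3)*O + r = (-14 + 3)*5 - 1/307 = -11*5 - 1/307 = -55 - 1/307 = -16886/307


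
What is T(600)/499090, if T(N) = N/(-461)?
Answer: -60/23008049 ≈ -2.6078e-6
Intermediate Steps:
T(N) = -N/461 (T(N) = N*(-1/461) = -N/461)
T(600)/499090 = -1/461*600/499090 = -600/461*1/499090 = -60/23008049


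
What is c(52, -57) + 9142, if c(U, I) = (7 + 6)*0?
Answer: 9142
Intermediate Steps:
c(U, I) = 0 (c(U, I) = 13*0 = 0)
c(52, -57) + 9142 = 0 + 9142 = 9142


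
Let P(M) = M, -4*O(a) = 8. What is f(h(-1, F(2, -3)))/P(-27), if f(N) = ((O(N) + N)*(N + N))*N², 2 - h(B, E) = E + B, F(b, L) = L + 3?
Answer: -2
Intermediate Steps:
O(a) = -2 (O(a) = -¼*8 = -2)
F(b, L) = 3 + L
h(B, E) = 2 - B - E (h(B, E) = 2 - (E + B) = 2 - (B + E) = 2 + (-B - E) = 2 - B - E)
f(N) = 2*N³*(-2 + N) (f(N) = ((-2 + N)*(N + N))*N² = ((-2 + N)*(2*N))*N² = (2*N*(-2 + N))*N² = 2*N³*(-2 + N))
f(h(-1, F(2, -3)))/P(-27) = (2*(2 - 1*(-1) - (3 - 3))³*(-2 + (2 - 1*(-1) - (3 - 3))))/(-27) = (2*(2 + 1 - 1*0)³*(-2 + (2 + 1 - 1*0)))*(-1/27) = (2*(2 + 1 + 0)³*(-2 + (2 + 1 + 0)))*(-1/27) = (2*3³*(-2 + 3))*(-1/27) = (2*27*1)*(-1/27) = 54*(-1/27) = -2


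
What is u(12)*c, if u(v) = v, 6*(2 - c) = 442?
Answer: -860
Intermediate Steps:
c = -215/3 (c = 2 - ⅙*442 = 2 - 221/3 = -215/3 ≈ -71.667)
u(12)*c = 12*(-215/3) = -860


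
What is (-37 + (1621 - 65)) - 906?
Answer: 613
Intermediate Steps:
(-37 + (1621 - 65)) - 906 = (-37 + 1556) - 906 = 1519 - 906 = 613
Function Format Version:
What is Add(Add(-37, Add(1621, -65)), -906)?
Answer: 613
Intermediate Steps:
Add(Add(-37, Add(1621, -65)), -906) = Add(Add(-37, 1556), -906) = Add(1519, -906) = 613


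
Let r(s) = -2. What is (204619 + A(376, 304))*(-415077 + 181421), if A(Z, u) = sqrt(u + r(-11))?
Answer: -47810457064 - 233656*sqrt(302) ≈ -4.7815e+10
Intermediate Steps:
A(Z, u) = sqrt(-2 + u) (A(Z, u) = sqrt(u - 2) = sqrt(-2 + u))
(204619 + A(376, 304))*(-415077 + 181421) = (204619 + sqrt(-2 + 304))*(-415077 + 181421) = (204619 + sqrt(302))*(-233656) = -47810457064 - 233656*sqrt(302)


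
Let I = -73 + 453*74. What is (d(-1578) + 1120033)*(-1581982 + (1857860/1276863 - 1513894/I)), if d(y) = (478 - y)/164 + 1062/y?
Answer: -272016202504550017759226208/153513223607107 ≈ -1.7719e+12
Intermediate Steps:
I = 33449 (I = -73 + 33522 = 33449)
d(y) = 239/82 + 1062/y - y/164 (d(y) = (478 - y)*(1/164) + 1062/y = (239/82 - y/164) + 1062/y = 239/82 + 1062/y - y/164)
(d(-1578) + 1120033)*(-1581982 + (1857860/1276863 - 1513894/I)) = ((1/164)*(174168 - 1*(-1578)*(-478 - 1578))/(-1578) + 1120033)*(-1581982 + (1857860/1276863 - 1513894/33449)) = ((1/164)*(-1/1578)*(174168 - 1*(-1578)*(-2056)) + 1120033)*(-1581982 + (1857860*(1/1276863) - 1513894*1/33449)) = ((1/164)*(-1/1578)*(174168 - 3244368) + 1120033)*(-1581982 + (1857860/1276863 - 1513894/33449)) = ((1/164)*(-1/1578)*(-3070200) + 1120033)*(-1581982 - 1870891675382/42709790487) = (127925/10783 + 1120033)*(-67567990665880616/42709790487) = (12077443764/10783)*(-67567990665880616/42709790487) = -272016202504550017759226208/153513223607107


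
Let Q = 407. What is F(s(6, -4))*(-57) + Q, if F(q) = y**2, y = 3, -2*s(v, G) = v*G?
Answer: -106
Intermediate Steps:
s(v, G) = -G*v/2 (s(v, G) = -v*G/2 = -G*v/2)
F(q) = 9 (F(q) = 3**2 = 9)
F(s(6, -4))*(-57) + Q = 9*(-57) + 407 = -513 + 407 = -106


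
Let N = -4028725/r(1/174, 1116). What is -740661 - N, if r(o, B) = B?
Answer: -822548951/1116 ≈ -7.3705e+5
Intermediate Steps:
N = -4028725/1116 ≈ -3610.0
-740661 - N = -740661 - 1*(-4028725/1116) = -740661 + 4028725/1116 = -822548951/1116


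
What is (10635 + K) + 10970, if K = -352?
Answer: 21253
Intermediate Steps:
(10635 + K) + 10970 = (10635 - 352) + 10970 = 10283 + 10970 = 21253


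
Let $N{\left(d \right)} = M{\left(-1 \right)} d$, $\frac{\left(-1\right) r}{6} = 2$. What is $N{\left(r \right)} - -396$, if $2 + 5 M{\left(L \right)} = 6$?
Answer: $\frac{1932}{5} \approx 386.4$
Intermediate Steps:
$r = -12$ ($r = \left(-6\right) 2 = -12$)
$M{\left(L \right)} = \frac{4}{5}$ ($M{\left(L \right)} = - \frac{2}{5} + \frac{1}{5} \cdot 6 = - \frac{2}{5} + \frac{6}{5} = \frac{4}{5}$)
$N{\left(d \right)} = \frac{4 d}{5}$
$N{\left(r \right)} - -396 = \frac{4}{5} \left(-12\right) - -396 = - \frac{48}{5} + 396 = \frac{1932}{5}$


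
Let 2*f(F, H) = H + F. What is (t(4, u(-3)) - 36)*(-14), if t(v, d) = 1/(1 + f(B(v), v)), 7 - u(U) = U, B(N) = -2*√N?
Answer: 490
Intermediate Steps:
f(F, H) = F/2 + H/2 (f(F, H) = (H + F)/2 = (F + H)/2 = F/2 + H/2)
u(U) = 7 - U
t(v, d) = 1/(1 + v/2 - √v) (t(v, d) = 1/(1 + ((-2*√v)/2 + v/2)) = 1/(1 + (-√v + v/2)) = 1/(1 + (v/2 - √v)) = 1/(1 + v/2 - √v))
(t(4, u(-3)) - 36)*(-14) = (2/(2 + 4 - 2*√4) - 36)*(-14) = (2/(2 + 4 - 2*2) - 36)*(-14) = (2/(2 + 4 - 4) - 36)*(-14) = (2/2 - 36)*(-14) = (2*(½) - 36)*(-14) = (1 - 36)*(-14) = -35*(-14) = 490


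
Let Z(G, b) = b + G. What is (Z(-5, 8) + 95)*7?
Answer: 686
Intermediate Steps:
Z(G, b) = G + b
(Z(-5, 8) + 95)*7 = ((-5 + 8) + 95)*7 = (3 + 95)*7 = 98*7 = 686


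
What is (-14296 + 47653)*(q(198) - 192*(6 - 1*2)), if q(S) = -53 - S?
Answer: -33990783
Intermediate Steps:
(-14296 + 47653)*(q(198) - 192*(6 - 1*2)) = (-14296 + 47653)*((-53 - 1*198) - 192*(6 - 1*2)) = 33357*((-53 - 198) - 192*(6 - 2)) = 33357*(-251 - 192*4) = 33357*(-251 - 768) = 33357*(-1019) = -33990783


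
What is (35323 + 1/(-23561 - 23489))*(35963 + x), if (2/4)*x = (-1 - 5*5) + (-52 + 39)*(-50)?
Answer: 61842715361439/47050 ≈ 1.3144e+9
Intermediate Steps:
x = 1248 (x = 2*((-1 - 5*5) + (-52 + 39)*(-50)) = 2*((-1 - 25) - 13*(-50)) = 2*(-26 + 650) = 2*624 = 1248)
(35323 + 1/(-23561 - 23489))*(35963 + x) = (35323 + 1/(-23561 - 23489))*(35963 + 1248) = (35323 + 1/(-47050))*37211 = (35323 - 1/47050)*37211 = (1661947149/47050)*37211 = 61842715361439/47050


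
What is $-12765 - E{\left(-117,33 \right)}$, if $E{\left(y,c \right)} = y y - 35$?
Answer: $-26419$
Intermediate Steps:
$E{\left(y,c \right)} = -35 + y^{2}$ ($E{\left(y,c \right)} = y^{2} - 35 = -35 + y^{2}$)
$-12765 - E{\left(-117,33 \right)} = -12765 - \left(-35 + \left(-117\right)^{2}\right) = -12765 - \left(-35 + 13689\right) = -12765 - 13654 = -26419$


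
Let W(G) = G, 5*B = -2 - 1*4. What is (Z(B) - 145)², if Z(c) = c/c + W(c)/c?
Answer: 20449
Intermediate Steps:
B = -6/5 (B = (-2 - 1*4)/5 = (-2 - 4)/5 = (⅕)*(-6) = -6/5 ≈ -1.2000)
Z(c) = 2 (Z(c) = c/c + c/c = 1 + 1 = 2)
(Z(B) - 145)² = (2 - 145)² = (-143)² = 20449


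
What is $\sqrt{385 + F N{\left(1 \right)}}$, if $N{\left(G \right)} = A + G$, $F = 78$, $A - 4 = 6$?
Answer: $\sqrt{1243} \approx 35.256$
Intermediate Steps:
$A = 10$ ($A = 4 + 6 = 10$)
$N{\left(G \right)} = 10 + G$
$\sqrt{385 + F N{\left(1 \right)}} = \sqrt{385 + 78 \left(10 + 1\right)} = \sqrt{385 + 78 \cdot 11} = \sqrt{385 + 858} = \sqrt{1243}$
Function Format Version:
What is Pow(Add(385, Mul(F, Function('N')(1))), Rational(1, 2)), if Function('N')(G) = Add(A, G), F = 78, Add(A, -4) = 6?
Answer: Pow(1243, Rational(1, 2)) ≈ 35.256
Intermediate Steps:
A = 10 (A = Add(4, 6) = 10)
Function('N')(G) = Add(10, G)
Pow(Add(385, Mul(F, Function('N')(1))), Rational(1, 2)) = Pow(Add(385, Mul(78, Add(10, 1))), Rational(1, 2)) = Pow(Add(385, Mul(78, 11)), Rational(1, 2)) = Pow(Add(385, 858), Rational(1, 2)) = Pow(1243, Rational(1, 2))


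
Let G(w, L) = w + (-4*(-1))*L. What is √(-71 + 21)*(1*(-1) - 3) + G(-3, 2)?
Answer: 5 - 20*I*√2 ≈ 5.0 - 28.284*I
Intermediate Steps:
G(w, L) = w + 4*L
√(-71 + 21)*(1*(-1) - 3) + G(-3, 2) = √(-71 + 21)*(1*(-1) - 3) + (-3 + 4*2) = √(-50)*(-1 - 3) + (-3 + 8) = (5*I*√2)*(-4) + 5 = -20*I*√2 + 5 = 5 - 20*I*√2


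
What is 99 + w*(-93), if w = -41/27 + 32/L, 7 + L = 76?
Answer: 40798/207 ≈ 197.09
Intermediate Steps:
L = 69 (L = -7 + 76 = 69)
w = -655/621 (w = -41/27 + 32/69 = -655/621 ≈ -1.0548)
99 + w*(-93) = 99 - 655/621*(-93) = 99 + 20305/207 = 40798/207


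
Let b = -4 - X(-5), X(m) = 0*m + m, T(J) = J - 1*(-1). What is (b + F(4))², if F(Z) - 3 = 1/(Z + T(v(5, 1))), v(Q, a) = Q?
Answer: 1681/100 ≈ 16.810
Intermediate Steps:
T(J) = 1 + J (T(J) = J + 1 = 1 + J)
X(m) = m (X(m) = 0 + m = m)
F(Z) = 3 + 1/(6 + Z) (F(Z) = 3 + 1/(Z + (1 + 5)) = 3 + 1/(Z + 6) = 3 + 1/(6 + Z))
b = 1 (b = -4 - 1*(-5) = -4 + 5 = 1)
(b + F(4))² = (1 + (19 + 3*4)/(6 + 4))² = (1 + (19 + 12)/10)² = (1 + (⅒)*31)² = (1 + 31/10)² = (41/10)² = 1681/100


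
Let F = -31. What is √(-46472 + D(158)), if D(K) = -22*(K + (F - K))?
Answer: I*√45790 ≈ 213.99*I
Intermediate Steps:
D(K) = 682 (D(K) = -22*(K + (-31 - K)) = -22*(-31) = 682)
√(-46472 + D(158)) = √(-46472 + 682) = √(-45790) = I*√45790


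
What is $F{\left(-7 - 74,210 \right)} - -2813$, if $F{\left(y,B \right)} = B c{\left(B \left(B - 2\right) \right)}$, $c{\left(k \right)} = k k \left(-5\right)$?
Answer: $-2003339517187$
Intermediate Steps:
$c{\left(k \right)} = - 5 k^{2}$ ($c{\left(k \right)} = k^{2} \left(-5\right) = - 5 k^{2}$)
$F{\left(y,B \right)} = - 5 B^{3} \left(-2 + B\right)^{2}$ ($F{\left(y,B \right)} = B \left(- 5 \left(B \left(B - 2\right)\right)^{2}\right) = B \left(- 5 \left(B \left(-2 + B\right)\right)^{2}\right) = B \left(- 5 B^{2} \left(-2 + B\right)^{2}\right) = - 5 B^{3} \left(-2 + B\right)^{2}$)
$F{\left(-7 - 74,210 \right)} - -2813 = - 5 \cdot 210^{3} \left(-2 + 210\right)^{2} - -2813 = \left(-5\right) 9261000 \cdot 208^{2} + 2813 = \left(-5\right) 9261000 \cdot 43264 + 2813 = -2003339520000 + 2813 = -2003339517187$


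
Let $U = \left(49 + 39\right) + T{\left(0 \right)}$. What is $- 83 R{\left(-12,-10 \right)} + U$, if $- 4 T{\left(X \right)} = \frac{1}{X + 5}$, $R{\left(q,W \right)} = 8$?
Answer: $- \frac{11521}{20} \approx -576.05$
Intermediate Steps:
$T{\left(X \right)} = - \frac{1}{4 \left(5 + X\right)}$ ($T{\left(X \right)} = - \frac{1}{4 \left(X + 5\right)} = - \frac{1}{4 \left(5 + X\right)}$)
$U = \frac{1759}{20}$ ($U = \left(49 + 39\right) - \frac{1}{20 + 4 \cdot 0} = 88 - \frac{1}{20 + 0} = 88 - \frac{1}{20} = \frac{1759}{20} \approx 87.95$)
$- 83 R{\left(-12,-10 \right)} + U = \left(-83\right) 8 + \frac{1759}{20} = -664 + \frac{1759}{20} = - \frac{11521}{20}$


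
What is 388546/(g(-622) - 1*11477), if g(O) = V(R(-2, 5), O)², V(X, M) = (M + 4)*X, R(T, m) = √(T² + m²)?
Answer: 388546/11064319 ≈ 0.035117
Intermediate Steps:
V(X, M) = X*(4 + M) (V(X, M) = (4 + M)*X = X*(4 + M))
g(O) = 29*(4 + O)² (g(O) = (√((-2)² + 5²)*(4 + O))² = (√(4 + 25)*(4 + O))² = (√29*(4 + O))² = 29*(4 + O)²)
388546/(g(-622) - 1*11477) = 388546/(29*(4 - 622)² - 1*11477) = 388546/(29*(-618)² - 11477) = 388546/(29*381924 - 11477) = 388546/(11075796 - 11477) = 388546/11064319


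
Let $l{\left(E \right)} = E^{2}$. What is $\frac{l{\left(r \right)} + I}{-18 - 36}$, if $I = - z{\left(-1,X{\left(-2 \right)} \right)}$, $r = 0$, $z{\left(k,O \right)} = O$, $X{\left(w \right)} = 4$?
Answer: $\frac{2}{27} \approx 0.074074$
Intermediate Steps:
$I = -4$ ($I = \left(-1\right) 4 = -4$)
$\frac{l{\left(r \right)} + I}{-18 - 36} = \frac{0^{2} - 4}{-18 - 36} = \frac{0 - 4}{-18 - 36} = - \frac{4}{-18 - 36} = - \frac{4}{-54} = \left(-4\right) \left(- \frac{1}{54}\right) = \frac{2}{27}$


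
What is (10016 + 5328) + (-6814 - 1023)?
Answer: 7507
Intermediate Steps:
(10016 + 5328) + (-6814 - 1023) = 15344 - 7837 = 7507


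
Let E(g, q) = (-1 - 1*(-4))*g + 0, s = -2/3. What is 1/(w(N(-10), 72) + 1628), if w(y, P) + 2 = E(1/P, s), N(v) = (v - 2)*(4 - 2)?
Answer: 24/39025 ≈ 0.00061499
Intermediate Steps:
N(v) = -4 + 2*v (N(v) = (-2 + v)*2 = -4 + 2*v)
s = -⅔ (s = -2*⅓ = -⅔ ≈ -0.66667)
E(g, q) = 3*g (E(g, q) = (-1 + 4)*g + 0 = 3*g + 0 = 3*g)
w(y, P) = -2 + 3/P
1/(w(N(-10), 72) + 1628) = 1/((-2 + 3/72) + 1628) = 1/((-2 + 3*(1/72)) + 1628) = 1/((-2 + 1/24) + 1628) = 1/(-47/24 + 1628) = 1/(39025/24) = 24/39025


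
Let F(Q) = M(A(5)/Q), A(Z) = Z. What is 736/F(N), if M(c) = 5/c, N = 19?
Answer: 736/19 ≈ 38.737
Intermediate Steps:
F(Q) = Q (F(Q) = 5/((5/Q)) = 5*(Q/5) = Q)
736/F(N) = 736/19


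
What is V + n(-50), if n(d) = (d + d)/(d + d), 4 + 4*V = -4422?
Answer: -2211/2 ≈ -1105.5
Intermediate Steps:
V = -2213/2 (V = -1 + (¼)*(-4422) = -1 - 2211/2 = -2213/2 ≈ -1106.5)
n(d) = 1 (n(d) = (2*d)/((2*d)) = (2*d)*(1/(2*d)) = 1)
V + n(-50) = -2213/2 + 1 = -2211/2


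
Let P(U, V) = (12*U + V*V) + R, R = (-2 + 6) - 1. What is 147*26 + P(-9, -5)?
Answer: 3742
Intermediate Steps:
R = 3 (R = 4 - 1 = 3)
P(U, V) = 3 + V² + 12*U (P(U, V) = (12*U + V*V) + 3 = (12*U + V²) + 3 = (V² + 12*U) + 3 = 3 + V² + 12*U)
147*26 + P(-9, -5) = 147*26 + (3 + (-5)² + 12*(-9)) = 3822 + (3 + 25 - 108) = 3822 - 80 = 3742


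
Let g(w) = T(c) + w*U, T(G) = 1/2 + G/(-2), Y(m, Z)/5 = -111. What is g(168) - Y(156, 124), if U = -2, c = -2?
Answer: 441/2 ≈ 220.50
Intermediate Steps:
Y(m, Z) = -555 (Y(m, Z) = 5*(-111) = -555)
T(G) = ½ - G/2 (T(G) = 1*(½) + G*(-½) = ½ - G/2)
g(w) = 3/2 - 2*w (g(w) = (½ - ½*(-2)) + w*(-2) = (½ + 1) - 2*w = 3/2 - 2*w)
g(168) - Y(156, 124) = (3/2 - 2*168) - 1*(-555) = (3/2 - 336) + 555 = -669/2 + 555 = 441/2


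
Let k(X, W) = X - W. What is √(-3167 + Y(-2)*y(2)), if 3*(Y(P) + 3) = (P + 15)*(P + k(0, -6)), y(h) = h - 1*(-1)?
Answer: 2*I*√781 ≈ 55.893*I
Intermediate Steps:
y(h) = 1 + h (y(h) = h + 1 = 1 + h)
Y(P) = -3 + (6 + P)*(15 + P)/3 (Y(P) = -3 + ((P + 15)*(P + (0 - 1*(-6))))/3 = -3 + ((15 + P)*(P + (0 + 6)))/3 = -3 + ((15 + P)*(P + 6))/3 = -3 + ((15 + P)*(6 + P))/3 = -3 + ((6 + P)*(15 + P))/3 = -3 + (6 + P)*(15 + P)/3)
√(-3167 + Y(-2)*y(2)) = √(-3167 + (27 + 7*(-2) + (⅓)*(-2)²)*(1 + 2)) = √(-3167 + (27 - 14 + (⅓)*4)*3) = √(-3167 + (27 - 14 + 4/3)*3) = √(-3167 + (43/3)*3) = √(-3167 + 43) = √(-3124) = 2*I*√781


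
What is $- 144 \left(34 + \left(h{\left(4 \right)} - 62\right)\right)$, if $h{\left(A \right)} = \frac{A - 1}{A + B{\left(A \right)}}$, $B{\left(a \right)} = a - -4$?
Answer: $3996$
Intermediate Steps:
$B{\left(a \right)} = 4 + a$ ($B{\left(a \right)} = a + 4 = 4 + a$)
$h{\left(A \right)} = \frac{-1 + A}{4 + 2 A}$ ($h{\left(A \right)} = \frac{A - 1}{A + \left(4 + A\right)} = \frac{-1 + A}{4 + 2 A}$)
$- 144 \left(34 + \left(h{\left(4 \right)} - 62\right)\right) = - 144 \left(34 - \left(62 - \frac{-1 + 4}{2 \left(2 + 4\right)}\right)\right) = - 144 \left(34 - \left(62 - \frac{1}{2} \cdot \frac{1}{6} \cdot 3\right)\right) = - 144 \left(34 - \left(62 - \frac{1}{4}\right)\right) = - 144 \left(34 + \left(\frac{1}{4} - 62\right)\right) = - 144 \left(34 - \frac{247}{4}\right) = \left(-144\right) \left(- \frac{111}{4}\right) = 3996$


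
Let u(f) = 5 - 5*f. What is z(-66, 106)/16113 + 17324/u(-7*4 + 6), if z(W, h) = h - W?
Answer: 279161392/1852995 ≈ 150.65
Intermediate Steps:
z(-66, 106)/16113 + 17324/u(-7*4 + 6) = (106 - 1*(-66))/16113 + 17324/(5 - 5*(-7*4 + 6)) = (106 + 66)*(1/16113) + 17324/(5 - 5*(-28 + 6)) = 172*(1/16113) + 17324/(5 - 5*(-22)) = 172/16113 + 17324/(5 + 110) = 172/16113 + 17324/115 = 279161392/1852995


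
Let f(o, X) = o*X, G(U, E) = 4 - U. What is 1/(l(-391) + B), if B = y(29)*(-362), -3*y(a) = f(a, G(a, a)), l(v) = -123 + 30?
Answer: -3/262729 ≈ -1.1419e-5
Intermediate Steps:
l(v) = -93
f(o, X) = X*o
y(a) = -a*(4 - a)/3 (y(a) = -(4 - a)*a/3 = -a*(4 - a)/3)
B = -262450/3 (B = ((⅓)*29*(-4 + 29))*(-362) = ((⅓)*29*25)*(-362) = (725/3)*(-362) = -262450/3 ≈ -87483.)
1/(l(-391) + B) = 1/(-93 - 262450/3) = 1/(-262729/3) = -3/262729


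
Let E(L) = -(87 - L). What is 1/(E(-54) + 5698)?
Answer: 1/5557 ≈ 0.00017995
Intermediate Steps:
E(L) = -87 + L
1/(E(-54) + 5698) = 1/((-87 - 54) + 5698) = 1/(-141 + 5698) = 1/5557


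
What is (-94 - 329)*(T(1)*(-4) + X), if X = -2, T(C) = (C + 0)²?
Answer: 2538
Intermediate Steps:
T(C) = C²
(-94 - 329)*(T(1)*(-4) + X) = (-94 - 329)*(1²*(-4) - 2) = -423*(1*(-4) - 2) = -423*(-4 - 2) = -423*(-6) = 2538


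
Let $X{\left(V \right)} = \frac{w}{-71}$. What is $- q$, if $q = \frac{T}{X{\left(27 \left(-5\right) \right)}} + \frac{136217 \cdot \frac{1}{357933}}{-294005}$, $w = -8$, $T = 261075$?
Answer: $- \frac{1950653324181141389}{841872733320} \approx -2.317 \cdot 10^{6}$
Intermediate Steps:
$X{\left(V \right)} = \frac{8}{71}$ ($X{\left(V \right)} = - \frac{8}{-71} = \left(-8\right) \left(- \frac{1}{71}\right) = \frac{8}{71}$)
$q = \frac{1950653324181141389}{841872733320}$ ($q = \frac{261075}{\frac{8}{71}} + \frac{136217 \cdot \frac{1}{357933}}{-294005} = 261075 \cdot \frac{71}{8} + 136217 \cdot \frac{1}{357933} \left(- \frac{1}{294005}\right) = \frac{18536325}{8} + \frac{136217}{357933} \left(- \frac{1}{294005}\right) = \frac{18536325}{8} - \frac{136217}{105234091665} = \frac{1950653324181141389}{841872733320} \approx 2.317 \cdot 10^{6}$)
$- q = \left(-1\right) \frac{1950653324181141389}{841872733320} = - \frac{1950653324181141389}{841872733320}$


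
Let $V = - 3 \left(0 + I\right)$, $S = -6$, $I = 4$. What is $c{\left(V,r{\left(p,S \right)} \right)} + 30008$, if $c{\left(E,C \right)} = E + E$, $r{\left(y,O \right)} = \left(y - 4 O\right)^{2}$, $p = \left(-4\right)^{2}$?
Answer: $29984$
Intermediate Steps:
$p = 16$
$V = -12$ ($V = - 3 \left(0 + 4\right) = \left(-3\right) 4 = -12$)
$c{\left(E,C \right)} = 2 E$
$c{\left(V,r{\left(p,S \right)} \right)} + 30008 = 2 \left(-12\right) + 30008 = -24 + 30008 = 29984$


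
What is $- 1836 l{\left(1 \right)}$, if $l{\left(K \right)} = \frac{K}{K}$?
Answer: $-1836$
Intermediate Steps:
$l{\left(K \right)} = 1$
$- 1836 l{\left(1 \right)} = \left(-1836\right) 1 = -1836$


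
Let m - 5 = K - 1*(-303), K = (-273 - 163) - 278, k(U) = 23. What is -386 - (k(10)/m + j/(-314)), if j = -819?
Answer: -12383529/31871 ≈ -388.55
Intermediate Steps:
K = -714 (K = -436 - 278 = -714)
m = -406 (m = 5 + (-714 - 1*(-303)) = 5 + (-714 + 303) = 5 - 411 = -406)
-386 - (k(10)/m + j/(-314)) = -386 - (23/(-406) - 819/(-314)) = -386 - (23*(-1/406) - 819*(-1/314)) = -386 - (-23/406 + 819/314) = -386 - 1*81323/31871 = -386 - 81323/31871 = -12383529/31871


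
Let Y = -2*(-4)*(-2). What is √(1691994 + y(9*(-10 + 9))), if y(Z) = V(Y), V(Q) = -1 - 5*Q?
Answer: √1692073 ≈ 1300.8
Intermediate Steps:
Y = -16 (Y = 8*(-2) = -16)
y(Z) = 79 (y(Z) = -1 - 5*(-16) = -1 + 80 = 79)
√(1691994 + y(9*(-10 + 9))) = √(1691994 + 79) = √1692073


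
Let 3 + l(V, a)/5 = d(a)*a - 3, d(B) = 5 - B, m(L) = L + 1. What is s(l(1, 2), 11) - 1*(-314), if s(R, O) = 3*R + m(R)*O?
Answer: 325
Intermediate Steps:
m(L) = 1 + L
l(V, a) = -30 + 5*a*(5 - a) (l(V, a) = -15 + 5*((5 - a)*a - 3) = -15 + 5*(a*(5 - a) - 3) = -15 + 5*(-3 + a*(5 - a)) = -15 + (-15 + 5*a*(5 - a)) = -30 + 5*a*(5 - a))
s(R, O) = 3*R + O*(1 + R) (s(R, O) = 3*R + (1 + R)*O = 3*R + O*(1 + R))
s(l(1, 2), 11) - 1*(-314) = (3*(-30 - 5*2*(-5 + 2)) + 11*(1 + (-30 - 5*2*(-5 + 2)))) - 1*(-314) = (3*(-30 - 5*2*(-3)) + 11*(1 + (-30 - 5*2*(-3)))) + 314 = (3*(-30 + 30) + 11*(1 + (-30 + 30))) + 314 = (3*0 + 11*(1 + 0)) + 314 = (0 + 11*1) + 314 = (0 + 11) + 314 = 11 + 314 = 325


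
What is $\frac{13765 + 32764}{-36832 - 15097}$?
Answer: $- \frac{46529}{51929} \approx -0.89601$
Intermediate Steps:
$\frac{13765 + 32764}{-36832 - 15097} = \frac{46529}{-36832 + \left(-23758 + 8661\right)} = \frac{46529}{-36832 - 15097} = \frac{46529}{-51929} = 46529 \left(- \frac{1}{51929}\right) = - \frac{46529}{51929}$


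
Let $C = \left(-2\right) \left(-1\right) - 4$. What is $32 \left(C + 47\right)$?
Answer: $1440$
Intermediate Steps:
$C = -2$ ($C = 2 - 4 = -2$)
$32 \left(C + 47\right) = 32 \left(-2 + 47\right) = 32 \cdot 45 = 1440$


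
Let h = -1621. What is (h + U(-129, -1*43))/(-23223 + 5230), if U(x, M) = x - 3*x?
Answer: 1363/17993 ≈ 0.075752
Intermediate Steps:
U(x, M) = -2*x
(h + U(-129, -1*43))/(-23223 + 5230) = (-1621 - 2*(-129))/(-23223 + 5230) = (-1621 + 258)/(-17993) = -1363*(-1/17993) = 1363/17993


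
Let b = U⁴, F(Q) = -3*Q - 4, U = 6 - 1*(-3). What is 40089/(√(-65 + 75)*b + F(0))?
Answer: 80178/215233597 + 263023929*√10/430467194 ≈ 1.9326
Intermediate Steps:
U = 9 (U = 6 + 3 = 9)
F(Q) = -4 - 3*Q
b = 6561 (b = 9⁴ = 6561)
40089/(√(-65 + 75)*b + F(0)) = 40089/(√(-65 + 75)*6561 + (-4 - 3*0)) = 40089/(√10*6561 + (-4 + 0)) = 40089/(6561*√10 - 4) = 40089/(-4 + 6561*√10)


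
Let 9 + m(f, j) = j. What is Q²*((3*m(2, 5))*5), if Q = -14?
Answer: -11760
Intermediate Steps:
m(f, j) = -9 + j
Q²*((3*m(2, 5))*5) = (-14)²*((3*(-9 + 5))*5) = 196*((3*(-4))*5) = 196*(-12*5) = 196*(-60) = -11760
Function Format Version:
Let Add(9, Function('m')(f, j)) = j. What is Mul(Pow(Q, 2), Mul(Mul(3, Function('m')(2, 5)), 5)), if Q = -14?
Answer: -11760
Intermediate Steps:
Function('m')(f, j) = Add(-9, j)
Mul(Pow(Q, 2), Mul(Mul(3, Function('m')(2, 5)), 5)) = Mul(Pow(-14, 2), Mul(Mul(3, Add(-9, 5)), 5)) = Mul(196, Mul(Mul(3, -4), 5)) = Mul(196, Mul(-12, 5)) = Mul(196, -60) = -11760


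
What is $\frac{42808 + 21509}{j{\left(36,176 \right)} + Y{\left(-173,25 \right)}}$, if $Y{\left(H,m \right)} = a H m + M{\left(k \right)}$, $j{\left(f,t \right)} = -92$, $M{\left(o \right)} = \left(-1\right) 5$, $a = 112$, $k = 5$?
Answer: $- \frac{21439}{161499} \approx -0.13275$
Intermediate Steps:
$M{\left(o \right)} = -5$
$Y{\left(H,m \right)} = -5 + 112 H m$ ($Y{\left(H,m \right)} = 112 H m - 5 = -5 + 112 H m$)
$\frac{42808 + 21509}{j{\left(36,176 \right)} + Y{\left(-173,25 \right)}} = \frac{42808 + 21509}{-92 + \left(-5 + 112 \left(-173\right) 25\right)} = \frac{64317}{-92 - 484405} = \frac{64317}{-484497} = 64317 \left(- \frac{1}{484497}\right) = - \frac{21439}{161499}$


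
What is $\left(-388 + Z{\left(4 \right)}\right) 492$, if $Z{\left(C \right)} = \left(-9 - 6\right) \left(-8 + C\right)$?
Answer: $-161376$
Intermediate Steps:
$Z{\left(C \right)} = 120 - 15 C$ ($Z{\left(C \right)} = - 15 \left(-8 + C\right) = 120 - 15 C$)
$\left(-388 + Z{\left(4 \right)}\right) 492 = \left(-388 + \left(120 - 60\right)\right) 492 = \left(-388 + 60\right) 492 = \left(-328\right) 492 = -161376$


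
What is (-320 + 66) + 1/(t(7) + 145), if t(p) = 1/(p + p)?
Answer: -515860/2031 ≈ -253.99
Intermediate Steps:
t(p) = 1/(2*p)
(-320 + 66) + 1/(t(7) + 145) = (-320 + 66) + 1/((½)/7 + 145) = -254 + 1/((½)*(⅐) + 145) = -254 + 1/(1/14 + 145) = -254 + 1/(2031/14) = -254 + 14/2031 = -515860/2031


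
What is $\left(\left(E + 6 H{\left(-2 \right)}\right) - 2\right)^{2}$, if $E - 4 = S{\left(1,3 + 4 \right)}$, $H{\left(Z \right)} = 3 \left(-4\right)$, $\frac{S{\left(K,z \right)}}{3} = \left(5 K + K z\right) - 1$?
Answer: $1369$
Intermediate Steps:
$S{\left(K,z \right)} = -3 + 15 K + 3 K z$ ($S{\left(K,z \right)} = 3 \left(\left(5 K + K z\right) - 1\right) = 3 \left(-1 + 5 K + K z\right) = -3 + 15 K + 3 K z$)
$H{\left(Z \right)} = -12$
$E = 37$ ($E = 4 + \left(-3 + 15 \cdot 1 + 3 \cdot 1 \left(3 + 4\right)\right) = 4 + \left(-3 + 15 + 3 \cdot 1 \cdot 7\right) = 4 + \left(-3 + 15 + 21\right) = 4 + 33 = 37$)
$\left(\left(E + 6 H{\left(-2 \right)}\right) - 2\right)^{2} = \left(\left(37 + 6 \left(-12\right)\right) - 2\right)^{2} = \left(\left(37 - 72\right) - 2\right)^{2} = \left(-35 - 2\right)^{2} = \left(-37\right)^{2} = 1369$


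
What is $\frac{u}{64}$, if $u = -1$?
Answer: $- \frac{1}{64} \approx -0.015625$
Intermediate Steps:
$\frac{u}{64} = - \frac{1}{64}$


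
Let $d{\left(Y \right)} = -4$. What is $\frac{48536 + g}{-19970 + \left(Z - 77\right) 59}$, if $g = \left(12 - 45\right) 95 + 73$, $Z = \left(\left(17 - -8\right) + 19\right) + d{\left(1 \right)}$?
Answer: $- \frac{45474}{22153} \approx -2.0527$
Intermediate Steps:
$Z = 40$ ($Z = \left(\left(17 - -8\right) + 19\right) - 4 = \left(\left(17 + 8\right) + 19\right) - 4 = \left(25 + 19\right) - 4 = 44 - 4 = 40$)
$g = -3062$ ($g = \left(-33\right) 95 + 73 = -3135 + 73 = -3062$)
$\frac{48536 + g}{-19970 + \left(Z - 77\right) 59} = \frac{48536 - 3062}{-19970 + \left(40 - 77\right) 59} = \frac{45474}{-19970 - 2183} = \frac{45474}{-22153} = 45474 \left(- \frac{1}{22153}\right) = - \frac{45474}{22153}$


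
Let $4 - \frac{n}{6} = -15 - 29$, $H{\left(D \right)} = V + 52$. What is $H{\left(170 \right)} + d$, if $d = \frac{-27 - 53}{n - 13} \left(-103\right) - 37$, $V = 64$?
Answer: $\frac{5993}{55} \approx 108.96$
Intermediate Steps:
$H{\left(D \right)} = 116$ ($H{\left(D \right)} = 64 + 52 = 116$)
$n = 288$ ($n = 24 - 6 \left(-15 - 29\right) = 24 - -264 = 24 + 264 = 288$)
$d = - \frac{387}{55}$ ($d = \frac{-27 - 53}{288 - 13} \left(-103\right) - 37 = - \frac{80}{275} \left(-103\right) - 37 = \left(-80\right) \frac{1}{275} \left(-103\right) - 37 = \left(- \frac{16}{55}\right) \left(-103\right) - 37 = \frac{1648}{55} - 37 = - \frac{387}{55} \approx -7.0364$)
$H{\left(170 \right)} + d = 116 - \frac{387}{55} = \frac{5993}{55}$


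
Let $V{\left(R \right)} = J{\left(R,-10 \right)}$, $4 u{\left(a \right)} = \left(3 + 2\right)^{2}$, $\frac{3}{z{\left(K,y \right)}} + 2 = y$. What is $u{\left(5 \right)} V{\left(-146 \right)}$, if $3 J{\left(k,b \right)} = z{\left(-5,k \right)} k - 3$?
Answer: $- \frac{25}{296} \approx -0.084459$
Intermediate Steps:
$z{\left(K,y \right)} = \frac{3}{-2 + y}$
$u{\left(a \right)} = \frac{25}{4}$ ($u{\left(a \right)} = \frac{\left(3 + 2\right)^{2}}{4} = \frac{5^{2}}{4} = \frac{1}{4} \cdot 25 = \frac{25}{4}$)
$J{\left(k,b \right)} = -1 + \frac{k}{-2 + k}$ ($J{\left(k,b \right)} = \frac{\frac{3}{-2 + k} k - 3}{3} = \frac{\frac{3 k}{-2 + k} - 3}{3} = \frac{-3 + \frac{3 k}{-2 + k}}{3} = -1 + \frac{k}{-2 + k}$)
$V{\left(R \right)} = \frac{2}{-2 + R}$
$u{\left(5 \right)} V{\left(-146 \right)} = \frac{25 \frac{2}{-2 - 146}}{4} = \frac{25 \frac{2}{-148}}{4} = \frac{25 \cdot 2 \left(- \frac{1}{148}\right)}{4} = \frac{25}{4} \left(- \frac{1}{74}\right) = - \frac{25}{296}$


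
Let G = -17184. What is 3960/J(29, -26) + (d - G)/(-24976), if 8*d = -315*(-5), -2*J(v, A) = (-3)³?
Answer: 175413899/599424 ≈ 292.64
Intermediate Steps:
J(v, A) = 27/2 (J(v, A) = -½*(-3)³ = -½*(-27) = 27/2)
d = 1575/8 (d = (-315*(-5))/8 = (⅛)*1575 = 1575/8 ≈ 196.88)
3960/J(29, -26) + (d - G)/(-24976) = 3960/(27/2) + (1575/8 - 1*(-17184))/(-24976) = 3960*(2/27) + (1575/8 + 17184)*(-1/24976) = 880/3 + (139047/8)*(-1/24976) = 880/3 - 139047/199808 = 175413899/599424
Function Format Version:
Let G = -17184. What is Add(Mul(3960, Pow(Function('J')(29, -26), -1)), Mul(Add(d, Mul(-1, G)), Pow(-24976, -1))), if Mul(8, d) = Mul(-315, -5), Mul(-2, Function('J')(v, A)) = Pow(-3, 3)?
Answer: Rational(175413899, 599424) ≈ 292.64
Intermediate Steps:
Function('J')(v, A) = Rational(27, 2) (Function('J')(v, A) = Mul(Rational(-1, 2), Pow(-3, 3)) = Mul(Rational(-1, 2), -27) = Rational(27, 2))
d = Rational(1575, 8) (d = Mul(Rational(1, 8), Mul(-315, -5)) = Mul(Rational(1, 8), 1575) = Rational(1575, 8) ≈ 196.88)
Add(Mul(3960, Pow(Function('J')(29, -26), -1)), Mul(Add(d, Mul(-1, G)), Pow(-24976, -1))) = Add(Mul(3960, Pow(Rational(27, 2), -1)), Mul(Add(Rational(1575, 8), Mul(-1, -17184)), Pow(-24976, -1))) = Add(Mul(3960, Rational(2, 27)), Mul(Add(Rational(1575, 8), 17184), Rational(-1, 24976))) = Add(Rational(880, 3), Mul(Rational(139047, 8), Rational(-1, 24976))) = Add(Rational(880, 3), Rational(-139047, 199808)) = Rational(175413899, 599424)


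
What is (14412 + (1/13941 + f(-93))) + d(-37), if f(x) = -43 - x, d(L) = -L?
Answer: 202130560/13941 ≈ 14499.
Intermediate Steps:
(14412 + (1/13941 + f(-93))) + d(-37) = (14412 + (1/13941 + (-43 - 1*(-93)))) - 1*(-37) = (14412 + (1/13941 + (-43 + 93))) + 37 = (14412 + (1/13941 + 50)) + 37 = (14412 + 697051/13941) + 37 = 201614743/13941 + 37 = 202130560/13941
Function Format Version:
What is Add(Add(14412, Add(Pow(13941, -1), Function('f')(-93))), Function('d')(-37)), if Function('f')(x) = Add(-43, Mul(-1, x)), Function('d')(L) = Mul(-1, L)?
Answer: Rational(202130560, 13941) ≈ 14499.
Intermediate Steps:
Add(Add(14412, Add(Pow(13941, -1), Function('f')(-93))), Function('d')(-37)) = Add(Add(14412, Add(Pow(13941, -1), Add(-43, Mul(-1, -93)))), Mul(-1, -37)) = Add(Add(14412, Add(Rational(1, 13941), Add(-43, 93))), 37) = Add(Add(14412, Add(Rational(1, 13941), 50)), 37) = Add(Add(14412, Rational(697051, 13941)), 37) = Add(Rational(201614743, 13941), 37) = Rational(202130560, 13941)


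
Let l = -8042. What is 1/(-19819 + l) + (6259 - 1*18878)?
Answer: -351577960/27861 ≈ -12619.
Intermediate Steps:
1/(-19819 + l) + (6259 - 1*18878) = 1/(-19819 - 8042) + (6259 - 1*18878) = 1/(-27861) + (6259 - 18878) = -1/27861 - 12619 = -351577960/27861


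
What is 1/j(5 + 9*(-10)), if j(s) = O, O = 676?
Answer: 1/676 ≈ 0.0014793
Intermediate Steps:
j(s) = 676
1/j(5 + 9*(-10)) = 1/676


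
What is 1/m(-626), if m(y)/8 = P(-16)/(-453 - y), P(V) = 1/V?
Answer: -346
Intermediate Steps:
P(V) = 1/V
m(y) = -1/(2*(-453 - y)) (m(y) = 8*(1/((-16)*(-453 - y))) = 8*(-1/(16*(-453 - y))) = -1/(2*(-453 - y)))
1/m(-626) = 1/(1/(2*(453 - 626))) = 1/((1/2)/(-173)) = 1/((1/2)*(-1/173)) = 1/(-1/346) = -346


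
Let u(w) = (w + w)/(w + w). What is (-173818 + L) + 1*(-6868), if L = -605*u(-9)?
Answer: -181291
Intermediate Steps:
u(w) = 1 (u(w) = (2*w)/((2*w)) = (2*w)*(1/(2*w)) = 1)
L = -605 (L = -605*1 = -605)
(-173818 + L) + 1*(-6868) = (-173818 - 605) + 1*(-6868) = -174423 - 6868 = -181291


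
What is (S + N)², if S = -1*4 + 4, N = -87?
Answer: 7569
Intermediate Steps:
S = 0 (S = -4 + 4 = 0)
(S + N)² = (0 - 87)² = (-87)² = 7569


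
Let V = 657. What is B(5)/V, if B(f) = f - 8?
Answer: -1/219 ≈ -0.0045662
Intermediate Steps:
B(f) = -8 + f
B(5)/V = (-8 + 5)/657 = -3*1/657 = -1/219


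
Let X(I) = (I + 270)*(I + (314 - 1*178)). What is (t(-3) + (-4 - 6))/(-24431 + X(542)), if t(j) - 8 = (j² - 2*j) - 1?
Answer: 12/526105 ≈ 2.2809e-5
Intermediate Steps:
t(j) = 7 + j² - 2*j (t(j) = 8 + ((j² - 2*j) - 1) = 8 + (-1 + j² - 2*j) = 7 + j² - 2*j)
X(I) = (136 + I)*(270 + I) (X(I) = (270 + I)*(I + (314 - 178)) = (270 + I)*(I + 136) = (270 + I)*(136 + I) = (136 + I)*(270 + I))
(t(-3) + (-4 - 6))/(-24431 + X(542)) = ((7 + (-3)² - 2*(-3)) + (-4 - 6))/(-24431 + (36720 + 542² + 406*542)) = ((7 + 9 + 6) - 10)/(-24431 + (36720 + 293764 + 220052)) = (22 - 10)/(-24431 + 550536) = 12/526105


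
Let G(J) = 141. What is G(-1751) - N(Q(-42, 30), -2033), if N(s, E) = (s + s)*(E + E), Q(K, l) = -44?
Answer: -357667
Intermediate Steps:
N(s, E) = 4*E*s (N(s, E) = (2*s)*(2*E) = 4*E*s)
G(-1751) - N(Q(-42, 30), -2033) = 141 - 4*(-2033)*(-44) = 141 - 1*357808 = 141 - 357808 = -357667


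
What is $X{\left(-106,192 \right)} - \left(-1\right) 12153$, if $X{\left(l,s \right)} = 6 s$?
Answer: $13305$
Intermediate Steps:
$X{\left(-106,192 \right)} - \left(-1\right) 12153 = 6 \cdot 192 - \left(-1\right) 12153 = 1152 - -12153 = 1152 + 12153 = 13305$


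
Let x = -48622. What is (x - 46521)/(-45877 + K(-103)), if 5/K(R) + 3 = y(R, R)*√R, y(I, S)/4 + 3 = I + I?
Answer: 4134358127706187/1993546007858048 + 5232865*I*√103/1993546007858048 ≈ 2.0739 + 2.664e-8*I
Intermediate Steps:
y(I, S) = -12 + 8*I (y(I, S) = -12 + 4*(I + I) = -12 + 4*(2*I) = -12 + 8*I)
K(R) = 5/(-3 + √R*(-12 + 8*R)) (K(R) = 5/(-3 + (-12 + 8*R)*√R) = 5/(-3 + √R*(-12 + 8*R)))
(x - 46521)/(-45877 + K(-103)) = (-48622 - 46521)/(-45877 + 5/(-3 + 4*√(-103)*(-3 + 2*(-103)))) = -95143/(-45877 + 5/(-3 + 4*(I*√103)*(-3 - 206))) = -95143/(-45877 + 5/(-3 + 4*(I*√103)*(-209))) = -95143/(-45877 + 5/(-3 - 836*I*√103))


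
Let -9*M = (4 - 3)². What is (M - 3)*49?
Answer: -1372/9 ≈ -152.44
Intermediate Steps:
M = -⅑ (M = -(4 - 3)²/9 = -⅑*1² = -⅑*1 = -⅑ ≈ -0.11111)
(M - 3)*49 = (-⅑ - 3)*49 = -28/9*49 = -1372/9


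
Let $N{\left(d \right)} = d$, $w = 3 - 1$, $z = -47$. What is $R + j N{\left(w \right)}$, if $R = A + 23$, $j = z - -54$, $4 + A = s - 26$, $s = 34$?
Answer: $41$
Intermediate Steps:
$A = 4$ ($A = -4 + \left(34 - 26\right) = -4 + 8 = 4$)
$w = 2$
$j = 7$ ($j = -47 - -54 = -47 + 54 = 7$)
$R = 27$ ($R = 4 + 23 = 27$)
$R + j N{\left(w \right)} = 27 + 7 \cdot 2 = 27 + 14 = 41$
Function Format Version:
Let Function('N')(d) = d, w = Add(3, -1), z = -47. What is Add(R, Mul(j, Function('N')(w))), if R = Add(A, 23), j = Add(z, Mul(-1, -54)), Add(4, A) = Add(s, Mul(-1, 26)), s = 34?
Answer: 41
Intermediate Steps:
A = 4 (A = Add(-4, Add(34, Mul(-1, 26))) = Add(-4, Add(34, -26)) = Add(-4, 8) = 4)
w = 2
j = 7 (j = Add(-47, Mul(-1, -54)) = Add(-47, 54) = 7)
R = 27 (R = Add(4, 23) = 27)
Add(R, Mul(j, Function('N')(w))) = Add(27, Mul(7, 2)) = Add(27, 14) = 41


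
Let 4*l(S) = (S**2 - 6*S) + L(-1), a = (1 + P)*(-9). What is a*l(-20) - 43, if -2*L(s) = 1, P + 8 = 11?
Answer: -9437/2 ≈ -4718.5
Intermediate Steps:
P = 3 (P = -8 + 11 = 3)
L(s) = -1/2 (L(s) = -1/2*1 = -1/2)
a = -36 (a = (1 + 3)*(-9) = 4*(-9) = -36)
l(S) = -1/8 - 3*S/2 + S**2/4 (l(S) = ((S**2 - 6*S) - 1/2)/4 = (-1/2 + S**2 - 6*S)/4 = -1/8 - 3*S/2 + S**2/4)
a*l(-20) - 43 = -36*(-1/8 - 3/2*(-20) + (1/4)*(-20)**2) - 43 = -36*(-1/8 + 30 + (1/4)*400) - 43 = -36*(-1/8 + 30 + 100) - 43 = -36*1039/8 - 43 = -9351/2 - 43 = -9437/2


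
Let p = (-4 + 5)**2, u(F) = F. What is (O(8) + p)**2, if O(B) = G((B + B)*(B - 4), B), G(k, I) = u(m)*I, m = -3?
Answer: 529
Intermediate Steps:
p = 1 (p = 1**2 = 1)
G(k, I) = -3*I
O(B) = -3*B
(O(8) + p)**2 = (-3*8 + 1)**2 = (-24 + 1)**2 = (-23)**2 = 529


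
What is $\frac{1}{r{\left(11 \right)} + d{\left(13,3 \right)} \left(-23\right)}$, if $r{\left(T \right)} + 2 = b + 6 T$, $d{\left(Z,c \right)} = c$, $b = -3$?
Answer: $- \frac{1}{8} \approx -0.125$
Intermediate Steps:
$r{\left(T \right)} = -5 + 6 T$ ($r{\left(T \right)} = -2 + \left(-3 + 6 T\right) = -5 + 6 T$)
$\frac{1}{r{\left(11 \right)} + d{\left(13,3 \right)} \left(-23\right)} = \frac{1}{\left(-5 + 6 \cdot 11\right) + 3 \left(-23\right)} = \frac{1}{\left(-5 + 66\right) - 69} = \frac{1}{61 - 69} = \frac{1}{-8} = - \frac{1}{8}$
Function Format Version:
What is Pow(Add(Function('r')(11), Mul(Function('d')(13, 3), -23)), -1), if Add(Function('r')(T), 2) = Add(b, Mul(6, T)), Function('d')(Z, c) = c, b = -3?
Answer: Rational(-1, 8) ≈ -0.12500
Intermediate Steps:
Function('r')(T) = Add(-5, Mul(6, T)) (Function('r')(T) = Add(-2, Add(-3, Mul(6, T))) = Add(-5, Mul(6, T)))
Pow(Add(Function('r')(11), Mul(Function('d')(13, 3), -23)), -1) = Pow(Add(Add(-5, Mul(6, 11)), Mul(3, -23)), -1) = Pow(Add(Add(-5, 66), -69), -1) = Pow(Add(61, -69), -1) = Pow(-8, -1) = Rational(-1, 8)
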